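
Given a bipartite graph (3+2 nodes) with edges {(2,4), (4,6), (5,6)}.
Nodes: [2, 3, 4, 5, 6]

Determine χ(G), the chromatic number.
Clique number ω(G) = 2 (lower bound: χ ≥ ω).
The graph is bipartite (no odd cycle), so 2 colors suffice: χ(G) = 2.
A valid 2-coloring: color 1: [3, 4, 5]; color 2: [2, 6].

χ(G) = 2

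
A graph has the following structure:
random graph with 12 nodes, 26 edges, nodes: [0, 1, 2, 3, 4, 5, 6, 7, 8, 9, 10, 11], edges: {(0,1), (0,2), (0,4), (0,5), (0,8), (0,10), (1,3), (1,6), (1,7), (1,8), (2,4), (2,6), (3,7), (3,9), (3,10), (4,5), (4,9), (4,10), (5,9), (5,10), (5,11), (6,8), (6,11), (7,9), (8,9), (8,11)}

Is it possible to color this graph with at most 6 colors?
Yes, G is 6-colorable

A valid 6-coloring: color 1: [0, 6, 9]; color 2: [1, 4, 11]; color 3: [2, 3, 5, 8]; color 4: [7, 10].
(χ(G) = 4 ≤ 6.)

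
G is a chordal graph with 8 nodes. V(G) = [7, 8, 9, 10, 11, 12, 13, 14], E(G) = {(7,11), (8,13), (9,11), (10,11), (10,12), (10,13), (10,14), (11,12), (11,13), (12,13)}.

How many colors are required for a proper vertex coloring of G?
χ(G) = 4

Clique number ω(G) = 4 (lower bound: χ ≥ ω).
The clique on [10, 11, 12, 13] has size 4, forcing χ ≥ 4, and the coloring below uses 4 colors, so χ(G) = 4.
A valid 4-coloring: color 1: [8, 11, 14]; color 2: [7, 9, 13]; color 3: [10]; color 4: [12].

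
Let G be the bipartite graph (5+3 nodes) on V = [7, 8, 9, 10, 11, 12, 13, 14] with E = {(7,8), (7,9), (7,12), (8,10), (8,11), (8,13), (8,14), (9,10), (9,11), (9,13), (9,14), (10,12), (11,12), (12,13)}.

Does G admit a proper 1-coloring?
No, G is not 1-colorable

Edge (7,8) forces its endpoints to differ, so 1 color is not enough.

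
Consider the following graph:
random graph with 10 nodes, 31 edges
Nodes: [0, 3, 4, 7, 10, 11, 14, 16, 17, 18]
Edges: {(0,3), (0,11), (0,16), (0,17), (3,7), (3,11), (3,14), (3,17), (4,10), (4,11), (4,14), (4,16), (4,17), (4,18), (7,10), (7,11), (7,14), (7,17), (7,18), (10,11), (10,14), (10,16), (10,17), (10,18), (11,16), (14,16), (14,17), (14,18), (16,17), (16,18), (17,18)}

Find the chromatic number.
Clique number ω(G) = 6 (lower bound: χ ≥ ω).
The clique on [4, 10, 14, 16, 17, 18] has size 6, forcing χ ≥ 6, and the coloring below uses 6 colors, so χ(G) = 6.
A valid 6-coloring: color 1: [11, 17]; color 2: [0, 14]; color 3: [3, 10]; color 4: [7, 16]; color 5: [4]; color 6: [18].

χ(G) = 6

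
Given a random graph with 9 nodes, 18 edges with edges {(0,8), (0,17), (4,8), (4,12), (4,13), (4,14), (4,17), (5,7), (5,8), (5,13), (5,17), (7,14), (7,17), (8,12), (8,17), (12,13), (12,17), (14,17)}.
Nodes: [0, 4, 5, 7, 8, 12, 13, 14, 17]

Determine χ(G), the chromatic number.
Clique number ω(G) = 4 (lower bound: χ ≥ ω).
The clique on [4, 8, 12, 17] has size 4, forcing χ ≥ 4, and the coloring below uses 4 colors, so χ(G) = 4.
A valid 4-coloring: color 1: [13, 17]; color 2: [0, 4, 5]; color 3: [8, 14]; color 4: [7, 12].

χ(G) = 4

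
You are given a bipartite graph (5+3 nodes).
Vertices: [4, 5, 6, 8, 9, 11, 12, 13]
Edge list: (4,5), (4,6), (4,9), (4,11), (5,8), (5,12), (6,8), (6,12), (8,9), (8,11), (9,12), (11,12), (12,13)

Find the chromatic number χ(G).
χ(G) = 2

Clique number ω(G) = 2 (lower bound: χ ≥ ω).
The graph is bipartite (no odd cycle), so 2 colors suffice: χ(G) = 2.
A valid 2-coloring: color 1: [4, 8, 12]; color 2: [5, 6, 9, 11, 13].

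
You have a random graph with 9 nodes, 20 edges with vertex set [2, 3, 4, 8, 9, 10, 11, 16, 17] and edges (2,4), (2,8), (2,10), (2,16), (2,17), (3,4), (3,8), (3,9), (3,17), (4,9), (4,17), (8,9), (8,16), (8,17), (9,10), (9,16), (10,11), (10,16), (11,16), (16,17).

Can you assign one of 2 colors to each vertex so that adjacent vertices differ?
The clique on vertices [2, 8, 16, 17] has size 4 > 2, so it alone needs 4 colors.

No, G is not 2-colorable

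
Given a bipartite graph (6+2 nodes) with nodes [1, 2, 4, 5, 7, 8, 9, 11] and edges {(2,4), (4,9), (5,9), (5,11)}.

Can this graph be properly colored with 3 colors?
Yes, G is 3-colorable

A valid 3-coloring: color 1: [1, 2, 7, 8, 9, 11]; color 2: [4, 5].
(χ(G) = 2 ≤ 3.)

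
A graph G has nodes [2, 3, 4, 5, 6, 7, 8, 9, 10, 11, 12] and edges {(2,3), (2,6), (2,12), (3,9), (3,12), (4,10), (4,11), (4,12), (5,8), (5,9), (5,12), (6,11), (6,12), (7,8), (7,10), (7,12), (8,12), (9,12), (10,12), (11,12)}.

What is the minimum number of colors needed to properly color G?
Clique number ω(G) = 3 (lower bound: χ ≥ ω).
The clique on [2, 3, 12] has size 3, forcing χ ≥ 3, and the coloring below uses 3 colors, so χ(G) = 3.
A valid 3-coloring: color 1: [12]; color 2: [2, 8, 9, 10, 11]; color 3: [3, 4, 5, 6, 7].

χ(G) = 3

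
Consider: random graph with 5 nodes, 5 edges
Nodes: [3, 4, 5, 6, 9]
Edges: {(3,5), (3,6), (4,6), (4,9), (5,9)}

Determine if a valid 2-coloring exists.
No, G is not 2-colorable

Odd cycle [3, 5, 9, 4, 6] needs 3 colors (χ ≥ 3).
Hence χ(G) ≥ 3 > 2, so no proper 2-coloring exists.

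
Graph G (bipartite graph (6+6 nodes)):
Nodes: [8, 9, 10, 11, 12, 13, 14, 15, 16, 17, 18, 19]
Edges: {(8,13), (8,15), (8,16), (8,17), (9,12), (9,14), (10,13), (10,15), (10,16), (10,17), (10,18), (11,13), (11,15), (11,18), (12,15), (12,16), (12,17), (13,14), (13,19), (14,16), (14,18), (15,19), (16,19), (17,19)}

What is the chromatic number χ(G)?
χ(G) = 2

Clique number ω(G) = 2 (lower bound: χ ≥ ω).
The graph is bipartite (no odd cycle), so 2 colors suffice: χ(G) = 2.
A valid 2-coloring: color 1: [9, 13, 15, 16, 17, 18]; color 2: [8, 10, 11, 12, 14, 19].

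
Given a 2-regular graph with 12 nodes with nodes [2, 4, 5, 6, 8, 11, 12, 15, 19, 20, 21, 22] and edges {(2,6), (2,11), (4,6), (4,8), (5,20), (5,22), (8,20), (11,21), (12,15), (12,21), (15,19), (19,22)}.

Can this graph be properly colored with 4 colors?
A valid 4-coloring: color 1: [5, 6, 8, 11, 12, 19]; color 2: [2, 4, 15, 20, 21, 22].
(χ(G) = 2 ≤ 4.)

Yes, G is 4-colorable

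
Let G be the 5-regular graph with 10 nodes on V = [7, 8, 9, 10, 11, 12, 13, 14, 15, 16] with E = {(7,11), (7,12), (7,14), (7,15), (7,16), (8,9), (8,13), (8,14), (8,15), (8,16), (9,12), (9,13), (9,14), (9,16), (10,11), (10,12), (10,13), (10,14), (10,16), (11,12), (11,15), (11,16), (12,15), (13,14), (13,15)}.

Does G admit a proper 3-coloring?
The clique on vertices [7, 11, 12, 15] has size 4 > 3, so it alone needs 4 colors.

No, G is not 3-colorable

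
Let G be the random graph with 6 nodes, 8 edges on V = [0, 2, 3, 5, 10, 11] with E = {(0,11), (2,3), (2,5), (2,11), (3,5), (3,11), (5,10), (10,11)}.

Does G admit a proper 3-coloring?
Yes, G is 3-colorable

A valid 3-coloring: color 1: [5, 11]; color 2: [0, 3, 10]; color 3: [2].
(χ(G) = 3 ≤ 3.)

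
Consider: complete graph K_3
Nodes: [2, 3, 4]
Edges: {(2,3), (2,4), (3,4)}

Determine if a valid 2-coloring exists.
No, G is not 2-colorable

The clique on vertices [2, 3, 4] has size 3 > 2, so it alone needs 3 colors.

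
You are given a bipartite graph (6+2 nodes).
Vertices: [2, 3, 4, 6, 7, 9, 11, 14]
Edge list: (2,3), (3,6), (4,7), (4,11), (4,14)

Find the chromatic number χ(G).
Clique number ω(G) = 2 (lower bound: χ ≥ ω).
The graph is bipartite (no odd cycle), so 2 colors suffice: χ(G) = 2.
A valid 2-coloring: color 1: [3, 4, 9]; color 2: [2, 6, 7, 11, 14].

χ(G) = 2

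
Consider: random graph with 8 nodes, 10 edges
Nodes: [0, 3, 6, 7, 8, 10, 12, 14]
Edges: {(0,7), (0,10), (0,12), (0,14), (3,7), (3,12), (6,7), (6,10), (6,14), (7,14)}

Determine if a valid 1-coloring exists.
The clique on vertices [0, 7, 14] has size 3 > 1, so it alone needs 3 colors.

No, G is not 1-colorable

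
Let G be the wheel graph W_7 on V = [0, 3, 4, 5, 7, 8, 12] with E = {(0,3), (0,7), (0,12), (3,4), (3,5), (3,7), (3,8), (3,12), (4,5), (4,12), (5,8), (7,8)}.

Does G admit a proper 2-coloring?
No, G is not 2-colorable

The clique on vertices [0, 3, 12] has size 3 > 2, so it alone needs 3 colors.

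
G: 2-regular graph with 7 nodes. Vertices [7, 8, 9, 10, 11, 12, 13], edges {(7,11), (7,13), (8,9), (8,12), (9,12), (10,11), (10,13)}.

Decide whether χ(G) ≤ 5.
Yes, G is 5-colorable

A valid 5-coloring: color 1: [7, 10, 12]; color 2: [9, 11, 13]; color 3: [8].
(χ(G) = 3 ≤ 5.)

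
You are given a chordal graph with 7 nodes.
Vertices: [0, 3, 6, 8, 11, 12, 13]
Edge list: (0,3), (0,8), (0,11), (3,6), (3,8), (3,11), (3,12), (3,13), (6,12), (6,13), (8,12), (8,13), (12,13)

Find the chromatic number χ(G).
Clique number ω(G) = 4 (lower bound: χ ≥ ω).
The clique on [3, 8, 12, 13] has size 4, forcing χ ≥ 4, and the coloring below uses 4 colors, so χ(G) = 4.
A valid 4-coloring: color 1: [3]; color 2: [0, 13]; color 3: [11, 12]; color 4: [6, 8].

χ(G) = 4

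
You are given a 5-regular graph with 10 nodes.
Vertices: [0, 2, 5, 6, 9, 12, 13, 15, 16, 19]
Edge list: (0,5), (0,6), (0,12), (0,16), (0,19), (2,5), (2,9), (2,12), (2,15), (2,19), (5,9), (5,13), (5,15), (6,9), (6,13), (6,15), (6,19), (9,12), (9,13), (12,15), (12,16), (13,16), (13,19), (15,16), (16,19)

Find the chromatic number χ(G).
χ(G) = 4

Clique number ω(G) = 3 (lower bound: χ ≥ ω).
Suppose a proper 3-coloring c exists. The clique [0, 6, 19] takes 3 distinct colors; by symmetry let c(0) = 1, c(6) = 2, c(19) = 3.
- Vertex 13: neighbors [6, 19] already have colors [2, 3] ⇒ c(13) = 1.
- Vertex 9: neighbors [13, 6] already have colors [1, 2] ⇒ c(9) = 3.
- Vertex 12: neighbors [0, 9] already have colors [1, 3] ⇒ c(12) = 2.
- Vertex 16: neighbors [0, 12, 19] already have colors [1, 2, 3] — all 3 colors blocked. Contradiction.
The forced assignments end in a contradiction, so G has no proper 3-coloring (χ ≥ 4).
The coloring below uses 4 colors, so χ(G) = 4.
A valid 4-coloring: color 1: [0, 9, 15]; color 2: [5, 12, 19]; color 3: [2, 6, 16]; color 4: [13].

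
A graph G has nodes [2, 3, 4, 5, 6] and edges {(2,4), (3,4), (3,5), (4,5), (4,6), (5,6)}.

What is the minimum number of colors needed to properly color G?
χ(G) = 3

Clique number ω(G) = 3 (lower bound: χ ≥ ω).
The clique on [3, 4, 5] has size 3, forcing χ ≥ 3, and the coloring below uses 3 colors, so χ(G) = 3.
A valid 3-coloring: color 1: [4]; color 2: [2, 5]; color 3: [3, 6].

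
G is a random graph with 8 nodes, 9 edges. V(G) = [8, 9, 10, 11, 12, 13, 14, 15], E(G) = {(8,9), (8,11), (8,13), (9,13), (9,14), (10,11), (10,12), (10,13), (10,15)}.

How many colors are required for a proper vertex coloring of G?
χ(G) = 3

Clique number ω(G) = 3 (lower bound: χ ≥ ω).
The clique on [8, 9, 13] has size 3, forcing χ ≥ 3, and the coloring below uses 3 colors, so χ(G) = 3.
A valid 3-coloring: color 1: [8, 10, 14]; color 2: [11, 12, 13, 15]; color 3: [9].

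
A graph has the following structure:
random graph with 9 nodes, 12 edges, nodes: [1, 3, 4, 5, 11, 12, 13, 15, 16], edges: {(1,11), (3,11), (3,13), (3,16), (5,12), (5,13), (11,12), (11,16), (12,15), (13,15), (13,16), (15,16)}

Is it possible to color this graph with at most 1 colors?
The clique on vertices [3, 11, 16] has size 3 > 1, so it alone needs 3 colors.

No, G is not 1-colorable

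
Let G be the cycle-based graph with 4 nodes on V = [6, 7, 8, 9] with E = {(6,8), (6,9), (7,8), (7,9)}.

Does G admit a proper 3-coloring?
A valid 3-coloring: color 1: [8, 9]; color 2: [6, 7].
(χ(G) = 2 ≤ 3.)

Yes, G is 3-colorable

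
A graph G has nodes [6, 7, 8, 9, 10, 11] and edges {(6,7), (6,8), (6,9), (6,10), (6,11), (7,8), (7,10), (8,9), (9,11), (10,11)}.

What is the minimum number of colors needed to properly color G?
χ(G) = 4

Clique number ω(G) = 3 (lower bound: χ ≥ ω).
Odd cycle [7, 8, 9, 11, 10] needs 3 colors (χ ≥ 3).
Vertex 6 is adjacent to every vertex of [7, 8, 9, 10, 11], which already need 3 colors among themselves, so 6 needs a new color (χ ≥ 4).
The coloring below uses 4 colors, so χ(G) = 4.
A valid 4-coloring: color 1: [6]; color 2: [7, 11]; color 3: [8, 10]; color 4: [9].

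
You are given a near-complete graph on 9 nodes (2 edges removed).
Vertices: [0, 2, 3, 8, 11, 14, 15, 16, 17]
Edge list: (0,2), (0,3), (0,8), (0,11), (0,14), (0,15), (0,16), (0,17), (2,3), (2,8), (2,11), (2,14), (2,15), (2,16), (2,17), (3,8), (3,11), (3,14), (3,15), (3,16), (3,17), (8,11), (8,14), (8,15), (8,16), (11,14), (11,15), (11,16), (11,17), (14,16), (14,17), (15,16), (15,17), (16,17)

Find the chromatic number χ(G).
χ(G) = 7

Clique number ω(G) = 7 (lower bound: χ ≥ ω).
The clique on [0, 2, 3, 8, 11, 14, 16] has size 7, forcing χ ≥ 7, and the coloring below uses 7 colors, so χ(G) = 7.
A valid 7-coloring: color 1: [0]; color 2: [16]; color 3: [11]; color 4: [2]; color 5: [3]; color 6: [14, 15]; color 7: [8, 17].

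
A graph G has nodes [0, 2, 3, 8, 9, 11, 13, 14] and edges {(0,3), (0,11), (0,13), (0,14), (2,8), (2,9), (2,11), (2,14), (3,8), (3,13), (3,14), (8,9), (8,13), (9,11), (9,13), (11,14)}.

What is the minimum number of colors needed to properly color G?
χ(G) = 4

Clique number ω(G) = 3 (lower bound: χ ≥ ω).
Suppose a proper 3-coloring c exists. The clique [0, 3, 13] takes 3 distinct colors; by symmetry let c(0) = 1, c(3) = 2, c(13) = 3.
- Vertex 8: neighbors [3, 13] already have colors [2, 3] ⇒ c(8) = 1.
- Vertex 9: neighbors [8, 13] already have colors [1, 3] ⇒ c(9) = 2.
- Vertex 2: neighbors [8, 9] already have colors [1, 2] ⇒ c(2) = 3.
- Vertex 11: neighbors [0, 9, 2] already have colors [1, 2, 3] — all 3 colors blocked. Contradiction.
The forced assignments end in a contradiction, so G has no proper 3-coloring (χ ≥ 4).
The coloring below uses 4 colors, so χ(G) = 4.
A valid 4-coloring: color 1: [0, 2]; color 2: [8, 11]; color 3: [3, 9]; color 4: [13, 14].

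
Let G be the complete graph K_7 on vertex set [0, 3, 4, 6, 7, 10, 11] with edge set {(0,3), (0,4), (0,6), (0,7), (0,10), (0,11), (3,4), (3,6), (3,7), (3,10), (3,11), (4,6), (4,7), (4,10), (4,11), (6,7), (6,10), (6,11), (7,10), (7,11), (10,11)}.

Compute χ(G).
χ(G) = 7

Clique number ω(G) = 7 (lower bound: χ ≥ ω).
The clique on [0, 3, 4, 6, 7, 10, 11] has size 7, forcing χ ≥ 7, and the coloring below uses 7 colors, so χ(G) = 7.
A valid 7-coloring: color 1: [6]; color 2: [4]; color 3: [11]; color 4: [0]; color 5: [10]; color 6: [3]; color 7: [7].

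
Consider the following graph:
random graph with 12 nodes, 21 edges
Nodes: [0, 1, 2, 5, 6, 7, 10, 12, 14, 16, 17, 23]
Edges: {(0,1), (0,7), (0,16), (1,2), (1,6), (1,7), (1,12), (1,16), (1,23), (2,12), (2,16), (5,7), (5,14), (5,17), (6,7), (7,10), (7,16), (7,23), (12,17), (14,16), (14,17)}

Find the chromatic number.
χ(G) = 4

Clique number ω(G) = 4 (lower bound: χ ≥ ω).
The clique on [0, 1, 7, 16] has size 4, forcing χ ≥ 4, and the coloring below uses 4 colors, so χ(G) = 4.
A valid 4-coloring: color 1: [1, 10, 14]; color 2: [2, 7, 17]; color 3: [5, 6, 12, 16, 23]; color 4: [0].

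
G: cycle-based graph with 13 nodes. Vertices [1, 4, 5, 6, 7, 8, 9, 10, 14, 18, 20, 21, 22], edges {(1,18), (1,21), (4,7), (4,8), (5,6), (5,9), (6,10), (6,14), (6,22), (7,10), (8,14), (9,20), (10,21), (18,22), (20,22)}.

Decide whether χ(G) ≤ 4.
Yes, G is 4-colorable

A valid 4-coloring: color 1: [6, 7, 8, 9, 18, 21]; color 2: [1, 4, 5, 10, 14, 22]; color 3: [20].
(χ(G) = 3 ≤ 4.)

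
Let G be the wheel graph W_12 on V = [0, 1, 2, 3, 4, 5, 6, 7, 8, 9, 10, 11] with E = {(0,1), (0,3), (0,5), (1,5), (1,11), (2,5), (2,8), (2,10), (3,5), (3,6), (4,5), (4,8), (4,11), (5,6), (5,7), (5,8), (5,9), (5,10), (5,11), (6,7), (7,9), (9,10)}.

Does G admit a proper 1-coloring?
The clique on vertices [0, 1, 5] has size 3 > 1, so it alone needs 3 colors.

No, G is not 1-colorable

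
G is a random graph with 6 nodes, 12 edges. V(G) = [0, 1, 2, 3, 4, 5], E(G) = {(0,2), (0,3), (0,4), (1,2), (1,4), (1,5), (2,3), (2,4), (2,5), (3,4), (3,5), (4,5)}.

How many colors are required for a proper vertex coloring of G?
χ(G) = 4

Clique number ω(G) = 4 (lower bound: χ ≥ ω).
The clique on [1, 2, 4, 5] has size 4, forcing χ ≥ 4, and the coloring below uses 4 colors, so χ(G) = 4.
A valid 4-coloring: color 1: [2]; color 2: [4]; color 3: [1, 3]; color 4: [0, 5].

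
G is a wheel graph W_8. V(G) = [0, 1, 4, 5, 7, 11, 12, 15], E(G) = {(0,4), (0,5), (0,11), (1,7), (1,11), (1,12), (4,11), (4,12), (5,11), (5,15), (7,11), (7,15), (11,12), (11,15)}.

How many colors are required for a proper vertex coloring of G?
χ(G) = 4

Clique number ω(G) = 3 (lower bound: χ ≥ ω).
Odd cycle [1, 12, 4, 0, 5, 15, 7] needs 3 colors (χ ≥ 3).
Vertex 11 is adjacent to every vertex of [0, 1, 4, 5, 7, 12, 15], which already need 3 colors among themselves, so 11 needs a new color (χ ≥ 4).
The coloring below uses 4 colors, so χ(G) = 4.
A valid 4-coloring: color 1: [11]; color 2: [1, 4, 15]; color 3: [0, 7, 12]; color 4: [5].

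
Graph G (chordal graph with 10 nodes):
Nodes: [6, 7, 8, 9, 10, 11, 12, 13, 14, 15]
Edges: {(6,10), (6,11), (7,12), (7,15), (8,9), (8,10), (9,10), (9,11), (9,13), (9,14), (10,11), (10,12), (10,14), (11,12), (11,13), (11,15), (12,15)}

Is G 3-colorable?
A valid 3-coloring: color 1: [7, 8, 11, 14]; color 2: [10, 13, 15]; color 3: [6, 9, 12].
(χ(G) = 3 ≤ 3.)

Yes, G is 3-colorable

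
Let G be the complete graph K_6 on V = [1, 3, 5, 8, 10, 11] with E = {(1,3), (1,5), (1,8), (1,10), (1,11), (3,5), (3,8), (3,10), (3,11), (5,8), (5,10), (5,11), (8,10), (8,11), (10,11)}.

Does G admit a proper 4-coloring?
The clique on vertices [1, 3, 5, 8, 10, 11] has size 6 > 4, so it alone needs 6 colors.

No, G is not 4-colorable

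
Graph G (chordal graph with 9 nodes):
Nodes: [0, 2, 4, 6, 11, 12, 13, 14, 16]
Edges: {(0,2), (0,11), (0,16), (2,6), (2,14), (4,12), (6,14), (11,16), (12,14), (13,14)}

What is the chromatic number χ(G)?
Clique number ω(G) = 3 (lower bound: χ ≥ ω).
The clique on [0, 11, 16] has size 3, forcing χ ≥ 3, and the coloring below uses 3 colors, so χ(G) = 3.
A valid 3-coloring: color 1: [0, 4, 14]; color 2: [2, 12, 13, 16]; color 3: [6, 11].

χ(G) = 3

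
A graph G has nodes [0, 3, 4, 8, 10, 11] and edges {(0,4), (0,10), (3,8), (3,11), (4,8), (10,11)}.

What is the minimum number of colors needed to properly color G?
χ(G) = 2

Clique number ω(G) = 2 (lower bound: χ ≥ ω).
The graph is bipartite (no odd cycle), so 2 colors suffice: χ(G) = 2.
A valid 2-coloring: color 1: [0, 8, 11]; color 2: [3, 4, 10].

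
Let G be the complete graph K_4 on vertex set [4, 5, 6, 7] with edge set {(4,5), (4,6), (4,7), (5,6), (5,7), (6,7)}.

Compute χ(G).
χ(G) = 4

Clique number ω(G) = 4 (lower bound: χ ≥ ω).
The clique on [4, 5, 6, 7] has size 4, forcing χ ≥ 4, and the coloring below uses 4 colors, so χ(G) = 4.
A valid 4-coloring: color 1: [4]; color 2: [5]; color 3: [7]; color 4: [6].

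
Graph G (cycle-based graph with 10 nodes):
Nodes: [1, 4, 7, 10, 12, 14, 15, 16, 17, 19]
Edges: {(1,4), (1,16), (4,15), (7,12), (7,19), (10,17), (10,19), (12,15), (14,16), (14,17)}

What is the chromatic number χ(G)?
χ(G) = 2

Clique number ω(G) = 2 (lower bound: χ ≥ ω).
The graph is bipartite (no odd cycle), so 2 colors suffice: χ(G) = 2.
A valid 2-coloring: color 1: [1, 7, 10, 14, 15]; color 2: [4, 12, 16, 17, 19].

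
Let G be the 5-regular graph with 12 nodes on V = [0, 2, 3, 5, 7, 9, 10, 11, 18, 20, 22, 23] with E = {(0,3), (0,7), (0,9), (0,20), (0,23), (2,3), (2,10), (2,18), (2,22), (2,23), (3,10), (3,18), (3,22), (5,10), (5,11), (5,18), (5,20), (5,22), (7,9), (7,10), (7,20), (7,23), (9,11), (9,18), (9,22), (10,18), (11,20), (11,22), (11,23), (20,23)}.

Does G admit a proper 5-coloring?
A valid 5-coloring: color 1: [0, 10, 22]; color 2: [3, 5, 9, 23]; color 3: [2, 7, 11]; color 4: [18, 20].
(χ(G) = 4 ≤ 5.)

Yes, G is 5-colorable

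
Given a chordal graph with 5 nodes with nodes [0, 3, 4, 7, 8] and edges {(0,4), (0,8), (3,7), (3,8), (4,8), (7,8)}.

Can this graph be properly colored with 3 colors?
A valid 3-coloring: color 1: [8]; color 2: [0, 7]; color 3: [3, 4].
(χ(G) = 3 ≤ 3.)

Yes, G is 3-colorable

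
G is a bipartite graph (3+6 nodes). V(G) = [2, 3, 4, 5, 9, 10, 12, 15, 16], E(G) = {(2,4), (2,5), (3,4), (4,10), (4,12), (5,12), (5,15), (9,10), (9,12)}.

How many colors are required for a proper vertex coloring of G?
Clique number ω(G) = 2 (lower bound: χ ≥ ω).
The graph is bipartite (no odd cycle), so 2 colors suffice: χ(G) = 2.
A valid 2-coloring: color 1: [4, 5, 9, 16]; color 2: [2, 3, 10, 12, 15].

χ(G) = 2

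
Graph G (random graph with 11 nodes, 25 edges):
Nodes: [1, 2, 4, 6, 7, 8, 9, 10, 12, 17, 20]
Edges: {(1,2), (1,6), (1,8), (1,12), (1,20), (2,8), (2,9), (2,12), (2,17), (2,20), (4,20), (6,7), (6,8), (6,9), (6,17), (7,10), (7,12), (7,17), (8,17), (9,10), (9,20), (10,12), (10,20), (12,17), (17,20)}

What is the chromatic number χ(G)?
χ(G) = 4

Clique number ω(G) = 3 (lower bound: χ ≥ ω).
Odd cycle [8, 2, 12, 7, 6] needs 3 colors (χ ≥ 3).
Vertex 17 is adjacent to every vertex of [2, 6, 7, 8, 12], which already need 3 colors among themselves, so 17 needs a new color (χ ≥ 4).
The coloring below uses 4 colors, so χ(G) = 4.
A valid 4-coloring: color 1: [2, 4, 6, 10]; color 2: [1, 9, 17]; color 3: [7, 8, 20]; color 4: [12].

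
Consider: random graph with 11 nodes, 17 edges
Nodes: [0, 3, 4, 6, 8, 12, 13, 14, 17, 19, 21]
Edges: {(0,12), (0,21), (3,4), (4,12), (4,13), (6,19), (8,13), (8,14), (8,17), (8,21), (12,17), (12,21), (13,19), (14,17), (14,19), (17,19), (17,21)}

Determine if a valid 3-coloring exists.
Yes, G is 3-colorable

A valid 3-coloring: color 1: [0, 4, 6, 17]; color 2: [3, 8, 12, 19]; color 3: [13, 14, 21].
(χ(G) = 3 ≤ 3.)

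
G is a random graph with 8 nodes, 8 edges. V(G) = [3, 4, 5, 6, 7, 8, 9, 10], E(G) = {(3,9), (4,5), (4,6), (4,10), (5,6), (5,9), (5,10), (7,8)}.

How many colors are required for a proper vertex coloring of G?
Clique number ω(G) = 3 (lower bound: χ ≥ ω).
The clique on [4, 5, 10] has size 3, forcing χ ≥ 3, and the coloring below uses 3 colors, so χ(G) = 3.
A valid 3-coloring: color 1: [3, 5, 8]; color 2: [4, 7, 9]; color 3: [6, 10].

χ(G) = 3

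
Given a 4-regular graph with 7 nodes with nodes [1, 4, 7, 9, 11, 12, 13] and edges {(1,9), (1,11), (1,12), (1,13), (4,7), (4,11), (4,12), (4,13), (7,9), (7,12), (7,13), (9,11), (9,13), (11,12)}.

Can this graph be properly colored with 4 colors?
A valid 4-coloring: color 1: [9, 12]; color 2: [1, 4]; color 3: [11, 13]; color 4: [7].
(χ(G) = 4 ≤ 4.)

Yes, G is 4-colorable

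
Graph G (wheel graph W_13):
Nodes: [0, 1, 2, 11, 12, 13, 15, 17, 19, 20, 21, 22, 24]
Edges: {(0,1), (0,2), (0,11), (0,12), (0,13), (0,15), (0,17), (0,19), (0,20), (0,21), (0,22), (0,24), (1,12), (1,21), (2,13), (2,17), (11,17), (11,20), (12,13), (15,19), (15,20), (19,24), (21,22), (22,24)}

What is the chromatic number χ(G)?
χ(G) = 3

Clique number ω(G) = 3 (lower bound: χ ≥ ω).
The clique on [0, 1, 12] has size 3, forcing χ ≥ 3, and the coloring below uses 3 colors, so χ(G) = 3.
A valid 3-coloring: color 1: [0]; color 2: [2, 11, 12, 15, 21, 24]; color 3: [1, 13, 17, 19, 20, 22].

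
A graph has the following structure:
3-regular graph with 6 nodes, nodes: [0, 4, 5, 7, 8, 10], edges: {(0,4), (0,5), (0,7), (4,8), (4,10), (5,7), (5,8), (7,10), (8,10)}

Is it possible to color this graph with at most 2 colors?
No, G is not 2-colorable

The clique on vertices [0, 5, 7] has size 3 > 2, so it alone needs 3 colors.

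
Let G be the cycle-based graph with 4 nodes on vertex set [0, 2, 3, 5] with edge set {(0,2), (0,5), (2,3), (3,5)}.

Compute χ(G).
χ(G) = 2

Clique number ω(G) = 2 (lower bound: χ ≥ ω).
The graph is bipartite (no odd cycle), so 2 colors suffice: χ(G) = 2.
A valid 2-coloring: color 1: [2, 5]; color 2: [0, 3].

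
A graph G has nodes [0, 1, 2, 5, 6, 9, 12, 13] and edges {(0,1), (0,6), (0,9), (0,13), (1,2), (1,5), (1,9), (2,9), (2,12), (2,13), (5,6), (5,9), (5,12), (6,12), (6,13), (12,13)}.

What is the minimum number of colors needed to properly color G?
Clique number ω(G) = 3 (lower bound: χ ≥ ω).
Suppose a proper 3-coloring c exists. The clique [0, 1, 9] takes 3 distinct colors; by symmetry let c(0) = 1, c(1) = 2, c(9) = 3.
- Vertex 2: neighbors [1, 9] already have colors [2, 3] ⇒ c(2) = 1.
- Vertex 5: neighbors [1, 9] already have colors [2, 3] ⇒ c(5) = 1.
- Vertex 6: neighbors [0] already have colors [1]; try each remaining color.
- Case c(6) = 2:
  - Vertex 12: neighbors [2, 6] already have colors [1, 2] ⇒ c(12) = 3.
  - Vertex 13: neighbors [0, 6, 12] already have colors [1, 2, 3] — all 3 colors blocked. Contradiction.
- Case c(6) = 3:
  - Vertex 12: neighbors [2, 6] already have colors [1, 3] ⇒ c(12) = 2.
  - Vertex 13: neighbors [0, 12, 6] already have colors [1, 2, 3] — all 3 colors blocked. Contradiction.
Every case ends in a contradiction, so G has no proper 3-coloring (χ ≥ 4).
The coloring below uses 4 colors, so χ(G) = 4.
A valid 4-coloring: color 1: [1, 13]; color 2: [9, 12]; color 3: [0, 2, 5]; color 4: [6].

χ(G) = 4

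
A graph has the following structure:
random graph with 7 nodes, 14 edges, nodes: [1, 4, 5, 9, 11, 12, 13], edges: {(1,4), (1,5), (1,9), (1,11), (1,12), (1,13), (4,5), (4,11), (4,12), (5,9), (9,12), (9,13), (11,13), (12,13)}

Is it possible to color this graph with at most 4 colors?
A valid 4-coloring: color 1: [1]; color 2: [4, 9]; color 3: [5, 11, 12]; color 4: [13].
(χ(G) = 4 ≤ 4.)

Yes, G is 4-colorable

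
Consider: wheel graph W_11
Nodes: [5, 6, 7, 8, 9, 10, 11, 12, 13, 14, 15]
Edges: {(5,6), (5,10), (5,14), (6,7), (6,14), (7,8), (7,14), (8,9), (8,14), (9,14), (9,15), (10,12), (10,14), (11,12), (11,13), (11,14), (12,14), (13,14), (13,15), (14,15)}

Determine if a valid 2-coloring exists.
No, G is not 2-colorable

The clique on vertices [5, 10, 14] has size 3 > 2, so it alone needs 3 colors.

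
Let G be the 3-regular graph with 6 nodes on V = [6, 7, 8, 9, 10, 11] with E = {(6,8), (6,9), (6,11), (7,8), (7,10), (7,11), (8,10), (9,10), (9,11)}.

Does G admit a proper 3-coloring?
A valid 3-coloring: color 1: [8, 11]; color 2: [7, 9]; color 3: [6, 10].
(χ(G) = 3 ≤ 3.)

Yes, G is 3-colorable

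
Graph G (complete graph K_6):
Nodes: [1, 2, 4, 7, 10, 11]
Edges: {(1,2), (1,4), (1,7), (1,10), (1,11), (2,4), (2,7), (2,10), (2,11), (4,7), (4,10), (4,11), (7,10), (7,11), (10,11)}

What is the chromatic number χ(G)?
Clique number ω(G) = 6 (lower bound: χ ≥ ω).
The clique on [1, 2, 4, 7, 10, 11] has size 6, forcing χ ≥ 6, and the coloring below uses 6 colors, so χ(G) = 6.
A valid 6-coloring: color 1: [10]; color 2: [7]; color 3: [2]; color 4: [1]; color 5: [4]; color 6: [11].

χ(G) = 6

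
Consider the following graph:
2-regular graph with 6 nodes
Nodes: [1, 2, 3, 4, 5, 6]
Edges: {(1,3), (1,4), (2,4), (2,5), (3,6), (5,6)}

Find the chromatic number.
χ(G) = 2

Clique number ω(G) = 2 (lower bound: χ ≥ ω).
The graph is bipartite (no odd cycle), so 2 colors suffice: χ(G) = 2.
A valid 2-coloring: color 1: [3, 4, 5]; color 2: [1, 2, 6].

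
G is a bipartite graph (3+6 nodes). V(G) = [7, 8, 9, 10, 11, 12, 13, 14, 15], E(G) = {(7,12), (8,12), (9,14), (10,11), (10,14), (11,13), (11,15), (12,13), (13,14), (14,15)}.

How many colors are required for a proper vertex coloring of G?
Clique number ω(G) = 2 (lower bound: χ ≥ ω).
The graph is bipartite (no odd cycle), so 2 colors suffice: χ(G) = 2.
A valid 2-coloring: color 1: [11, 12, 14]; color 2: [7, 8, 9, 10, 13, 15].

χ(G) = 2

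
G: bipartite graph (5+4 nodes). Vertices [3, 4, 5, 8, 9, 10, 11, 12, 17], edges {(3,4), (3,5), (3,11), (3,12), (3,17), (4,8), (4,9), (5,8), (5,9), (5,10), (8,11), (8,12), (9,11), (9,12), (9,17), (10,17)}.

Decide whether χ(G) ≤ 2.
Yes, G is 2-colorable

A valid 2-coloring: color 1: [3, 8, 9, 10]; color 2: [4, 5, 11, 12, 17].
(χ(G) = 2 ≤ 2.)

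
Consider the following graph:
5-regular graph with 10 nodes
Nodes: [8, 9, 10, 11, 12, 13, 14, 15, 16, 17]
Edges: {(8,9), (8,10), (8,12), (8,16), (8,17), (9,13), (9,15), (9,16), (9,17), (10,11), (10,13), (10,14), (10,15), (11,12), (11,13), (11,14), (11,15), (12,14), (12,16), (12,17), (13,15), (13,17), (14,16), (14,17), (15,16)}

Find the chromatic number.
χ(G) = 4

Clique number ω(G) = 4 (lower bound: χ ≥ ω).
The clique on [10, 11, 13, 15] has size 4, forcing χ ≥ 4, and the coloring below uses 4 colors, so χ(G) = 4.
A valid 4-coloring: color 1: [8, 13, 14]; color 2: [9, 10, 12]; color 3: [11, 16, 17]; color 4: [15].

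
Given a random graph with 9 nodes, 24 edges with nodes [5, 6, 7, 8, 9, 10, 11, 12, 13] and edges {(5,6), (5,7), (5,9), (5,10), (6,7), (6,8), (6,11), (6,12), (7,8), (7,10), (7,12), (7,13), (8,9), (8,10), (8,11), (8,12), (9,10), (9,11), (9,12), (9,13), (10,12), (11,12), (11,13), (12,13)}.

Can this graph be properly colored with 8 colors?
Yes, G is 8-colorable

A valid 8-coloring: color 1: [5, 12]; color 2: [7, 11]; color 3: [8, 13]; color 4: [6, 9]; color 5: [10].
(χ(G) = 5 ≤ 8.)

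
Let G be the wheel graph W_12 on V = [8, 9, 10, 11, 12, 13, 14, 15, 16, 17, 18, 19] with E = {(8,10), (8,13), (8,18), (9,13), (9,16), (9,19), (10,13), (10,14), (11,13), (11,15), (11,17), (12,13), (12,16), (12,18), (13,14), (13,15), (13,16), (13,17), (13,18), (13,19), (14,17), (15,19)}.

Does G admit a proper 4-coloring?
A valid 4-coloring: color 1: [13]; color 2: [8, 9, 12, 15, 17]; color 3: [11, 14, 16, 18, 19]; color 4: [10].
(χ(G) = 4 ≤ 4.)

Yes, G is 4-colorable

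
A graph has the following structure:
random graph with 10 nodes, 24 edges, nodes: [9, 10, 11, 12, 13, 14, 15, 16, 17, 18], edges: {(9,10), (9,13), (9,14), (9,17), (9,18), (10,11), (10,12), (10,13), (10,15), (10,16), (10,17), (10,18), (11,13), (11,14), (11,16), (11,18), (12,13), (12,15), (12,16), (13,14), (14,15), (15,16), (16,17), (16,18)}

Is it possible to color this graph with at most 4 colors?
A valid 4-coloring: color 1: [10, 14]; color 2: [13, 16]; color 3: [9, 11, 15]; color 4: [12, 17, 18].
(χ(G) = 4 ≤ 4.)

Yes, G is 4-colorable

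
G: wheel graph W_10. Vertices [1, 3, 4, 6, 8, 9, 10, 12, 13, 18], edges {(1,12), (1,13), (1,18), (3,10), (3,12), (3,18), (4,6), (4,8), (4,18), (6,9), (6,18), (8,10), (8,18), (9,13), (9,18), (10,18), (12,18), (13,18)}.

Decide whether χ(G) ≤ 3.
No, G is not 3-colorable

Odd cycle [9, 6, 4, 8, 10, 3, 12, 1, 13] needs 3 colors (χ ≥ 3).
Vertex 18 is adjacent to every vertex of [1, 3, 4, 6, 8, 9, 10, 12, 13], which already need 3 colors among themselves, so 18 needs a new color (χ ≥ 4).
Hence χ(G) ≥ 4 > 3, so no proper 3-coloring exists.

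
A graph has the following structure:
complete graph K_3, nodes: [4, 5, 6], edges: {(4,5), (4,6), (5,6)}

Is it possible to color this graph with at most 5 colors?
Yes, G is 5-colorable

A valid 5-coloring: color 1: [6]; color 2: [4]; color 3: [5].
(χ(G) = 3 ≤ 5.)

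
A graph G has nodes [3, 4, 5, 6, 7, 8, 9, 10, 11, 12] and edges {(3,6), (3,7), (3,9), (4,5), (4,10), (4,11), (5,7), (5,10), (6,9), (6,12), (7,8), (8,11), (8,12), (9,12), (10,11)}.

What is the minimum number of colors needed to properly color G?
χ(G) = 3

Clique number ω(G) = 3 (lower bound: χ ≥ ω).
The clique on [3, 6, 9] has size 3, forcing χ ≥ 3, and the coloring below uses 3 colors, so χ(G) = 3.
A valid 3-coloring: color 1: [3, 5, 11, 12]; color 2: [4, 6, 8]; color 3: [7, 9, 10].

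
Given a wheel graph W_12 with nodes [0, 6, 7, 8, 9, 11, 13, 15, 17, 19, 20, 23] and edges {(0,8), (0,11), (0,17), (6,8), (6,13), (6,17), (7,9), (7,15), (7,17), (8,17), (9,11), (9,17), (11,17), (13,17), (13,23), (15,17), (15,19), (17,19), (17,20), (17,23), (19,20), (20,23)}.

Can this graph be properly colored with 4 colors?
Yes, G is 4-colorable

A valid 4-coloring: color 1: [17]; color 2: [0, 9, 13, 15, 20]; color 3: [6, 7, 11, 19, 23]; color 4: [8].
(χ(G) = 4 ≤ 4.)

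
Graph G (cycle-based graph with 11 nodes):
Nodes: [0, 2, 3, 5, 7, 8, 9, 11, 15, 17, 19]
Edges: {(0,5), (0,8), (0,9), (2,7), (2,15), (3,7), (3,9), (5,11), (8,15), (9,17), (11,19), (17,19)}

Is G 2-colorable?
Odd cycle [7, 3, 9, 0, 8, 15, 2] needs 3 colors (χ ≥ 3).
Hence χ(G) ≥ 3 > 2, so no proper 2-coloring exists.

No, G is not 2-colorable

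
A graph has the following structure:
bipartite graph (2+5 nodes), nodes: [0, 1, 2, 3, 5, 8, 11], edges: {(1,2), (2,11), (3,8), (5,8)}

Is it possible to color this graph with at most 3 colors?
A valid 3-coloring: color 1: [0, 2, 8]; color 2: [1, 3, 5, 11].
(χ(G) = 2 ≤ 3.)

Yes, G is 3-colorable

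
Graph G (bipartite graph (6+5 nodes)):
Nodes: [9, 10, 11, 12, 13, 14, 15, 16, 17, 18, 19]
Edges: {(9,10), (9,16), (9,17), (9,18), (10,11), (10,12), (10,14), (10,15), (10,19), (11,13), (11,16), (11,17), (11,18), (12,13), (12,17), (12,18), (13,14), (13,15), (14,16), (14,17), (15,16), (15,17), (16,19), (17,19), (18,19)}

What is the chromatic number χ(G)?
χ(G) = 2

Clique number ω(G) = 2 (lower bound: χ ≥ ω).
The graph is bipartite (no odd cycle), so 2 colors suffice: χ(G) = 2.
A valid 2-coloring: color 1: [10, 13, 16, 17, 18]; color 2: [9, 11, 12, 14, 15, 19].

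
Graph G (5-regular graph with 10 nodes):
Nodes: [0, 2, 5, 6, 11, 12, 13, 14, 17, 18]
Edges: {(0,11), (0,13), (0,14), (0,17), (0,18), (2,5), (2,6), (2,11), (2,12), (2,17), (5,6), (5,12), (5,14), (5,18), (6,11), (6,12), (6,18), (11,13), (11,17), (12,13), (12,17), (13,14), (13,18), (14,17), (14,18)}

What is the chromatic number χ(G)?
Clique number ω(G) = 4 (lower bound: χ ≥ ω).
The clique on [0, 13, 14, 18] has size 4, forcing χ ≥ 4, and the coloring below uses 4 colors, so χ(G) = 4.
A valid 4-coloring: color 1: [11, 12, 14]; color 2: [6, 13, 17]; color 3: [2, 18]; color 4: [0, 5].

χ(G) = 4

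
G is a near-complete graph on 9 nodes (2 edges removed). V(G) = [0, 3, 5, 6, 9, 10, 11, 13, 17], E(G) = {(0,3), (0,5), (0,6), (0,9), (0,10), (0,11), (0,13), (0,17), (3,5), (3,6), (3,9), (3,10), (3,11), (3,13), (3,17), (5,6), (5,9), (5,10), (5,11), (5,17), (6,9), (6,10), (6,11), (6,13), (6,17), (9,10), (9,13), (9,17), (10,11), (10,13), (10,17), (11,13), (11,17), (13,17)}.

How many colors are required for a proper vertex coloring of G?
Clique number ω(G) = 7 (lower bound: χ ≥ ω).
The clique on [0, 3, 6, 9, 10, 13, 17] has size 7, forcing χ ≥ 7, and the coloring below uses 7 colors, so χ(G) = 7.
A valid 7-coloring: color 1: [17]; color 2: [0]; color 3: [3]; color 4: [6]; color 5: [10]; color 6: [5, 13]; color 7: [9, 11].

χ(G) = 7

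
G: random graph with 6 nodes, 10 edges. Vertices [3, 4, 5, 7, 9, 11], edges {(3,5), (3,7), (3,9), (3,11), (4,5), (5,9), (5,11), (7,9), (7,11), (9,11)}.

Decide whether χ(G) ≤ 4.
A valid 4-coloring: color 1: [4, 11]; color 2: [5, 7]; color 3: [3]; color 4: [9].
(χ(G) = 4 ≤ 4.)

Yes, G is 4-colorable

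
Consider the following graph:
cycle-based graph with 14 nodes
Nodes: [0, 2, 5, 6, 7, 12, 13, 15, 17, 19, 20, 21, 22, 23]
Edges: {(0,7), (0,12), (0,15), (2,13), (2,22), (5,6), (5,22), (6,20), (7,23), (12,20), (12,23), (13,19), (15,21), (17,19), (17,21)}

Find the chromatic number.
Clique number ω(G) = 2 (lower bound: χ ≥ ω).
The graph is bipartite (no odd cycle), so 2 colors suffice: χ(G) = 2.
A valid 2-coloring: color 1: [6, 7, 12, 13, 15, 17, 22]; color 2: [0, 2, 5, 19, 20, 21, 23].

χ(G) = 2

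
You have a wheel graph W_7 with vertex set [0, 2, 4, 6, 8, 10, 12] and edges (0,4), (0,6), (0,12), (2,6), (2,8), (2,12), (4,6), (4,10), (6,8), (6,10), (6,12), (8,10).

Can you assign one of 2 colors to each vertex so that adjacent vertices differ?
No, G is not 2-colorable

The clique on vertices [0, 6, 12] has size 3 > 2, so it alone needs 3 colors.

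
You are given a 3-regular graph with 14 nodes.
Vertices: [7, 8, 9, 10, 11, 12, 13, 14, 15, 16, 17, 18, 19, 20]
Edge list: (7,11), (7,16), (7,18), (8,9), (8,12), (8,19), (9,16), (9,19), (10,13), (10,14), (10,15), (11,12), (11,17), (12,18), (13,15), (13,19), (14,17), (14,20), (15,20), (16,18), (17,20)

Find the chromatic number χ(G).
Clique number ω(G) = 3 (lower bound: χ ≥ ω).
The clique on [7, 16, 18] has size 3, forcing χ ≥ 3, and the coloring below uses 3 colors, so χ(G) = 3.
A valid 3-coloring: color 1: [8, 10, 11, 16, 20]; color 2: [15, 17, 18, 19]; color 3: [7, 9, 12, 13, 14].

χ(G) = 3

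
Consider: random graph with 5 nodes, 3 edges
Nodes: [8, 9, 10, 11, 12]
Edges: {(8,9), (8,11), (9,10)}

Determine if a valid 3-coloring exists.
Yes, G is 3-colorable

A valid 3-coloring: color 1: [9, 11, 12]; color 2: [8, 10].
(χ(G) = 2 ≤ 3.)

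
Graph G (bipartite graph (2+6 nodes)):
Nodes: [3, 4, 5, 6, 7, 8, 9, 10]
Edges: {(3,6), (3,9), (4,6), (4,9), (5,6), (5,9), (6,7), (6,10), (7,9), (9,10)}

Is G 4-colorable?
A valid 4-coloring: color 1: [6, 8, 9]; color 2: [3, 4, 5, 7, 10].
(χ(G) = 2 ≤ 4.)

Yes, G is 4-colorable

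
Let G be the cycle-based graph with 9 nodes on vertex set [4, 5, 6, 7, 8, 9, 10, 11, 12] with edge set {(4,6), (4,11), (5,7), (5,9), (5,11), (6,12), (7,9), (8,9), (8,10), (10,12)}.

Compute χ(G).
Clique number ω(G) = 3 (lower bound: χ ≥ ω).
The clique on [5, 7, 9] has size 3, forcing χ ≥ 3, and the coloring below uses 3 colors, so χ(G) = 3.
A valid 3-coloring: color 1: [4, 5, 8, 12]; color 2: [6, 9, 10, 11]; color 3: [7].

χ(G) = 3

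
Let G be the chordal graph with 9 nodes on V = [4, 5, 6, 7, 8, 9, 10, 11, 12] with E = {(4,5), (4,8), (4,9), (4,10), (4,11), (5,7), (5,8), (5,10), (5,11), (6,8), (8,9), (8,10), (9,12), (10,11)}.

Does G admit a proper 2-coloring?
No, G is not 2-colorable

The clique on vertices [4, 5, 8, 10] has size 4 > 2, so it alone needs 4 colors.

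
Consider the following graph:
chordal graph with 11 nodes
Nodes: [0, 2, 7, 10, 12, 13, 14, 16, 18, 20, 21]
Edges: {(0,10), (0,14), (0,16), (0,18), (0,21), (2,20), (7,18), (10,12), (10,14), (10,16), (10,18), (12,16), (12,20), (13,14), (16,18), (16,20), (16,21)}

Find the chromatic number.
Clique number ω(G) = 4 (lower bound: χ ≥ ω).
The clique on [0, 10, 16, 18] has size 4, forcing χ ≥ 4, and the coloring below uses 4 colors, so χ(G) = 4.
A valid 4-coloring: color 1: [2, 7, 14, 16]; color 2: [10, 13, 20, 21]; color 3: [0, 12]; color 4: [18].

χ(G) = 4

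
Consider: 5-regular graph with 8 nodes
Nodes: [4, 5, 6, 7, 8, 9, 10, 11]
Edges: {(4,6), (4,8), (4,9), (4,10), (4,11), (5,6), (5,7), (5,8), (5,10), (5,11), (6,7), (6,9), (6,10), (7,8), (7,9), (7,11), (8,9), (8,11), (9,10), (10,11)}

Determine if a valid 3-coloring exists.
The clique on vertices [4, 6, 9, 10] has size 4 > 3, so it alone needs 4 colors.

No, G is not 3-colorable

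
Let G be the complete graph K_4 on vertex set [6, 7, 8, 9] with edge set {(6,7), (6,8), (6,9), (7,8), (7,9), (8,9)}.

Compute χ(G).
χ(G) = 4

Clique number ω(G) = 4 (lower bound: χ ≥ ω).
The clique on [6, 7, 8, 9] has size 4, forcing χ ≥ 4, and the coloring below uses 4 colors, so χ(G) = 4.
A valid 4-coloring: color 1: [7]; color 2: [6]; color 3: [9]; color 4: [8].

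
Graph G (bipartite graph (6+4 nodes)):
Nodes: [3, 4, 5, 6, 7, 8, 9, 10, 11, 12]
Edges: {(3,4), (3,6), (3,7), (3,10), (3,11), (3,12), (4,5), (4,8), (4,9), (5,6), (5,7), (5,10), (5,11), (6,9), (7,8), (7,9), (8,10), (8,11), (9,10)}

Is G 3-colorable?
Yes, G is 3-colorable

A valid 3-coloring: color 1: [3, 5, 8, 9]; color 2: [4, 6, 7, 10, 11, 12].
(χ(G) = 2 ≤ 3.)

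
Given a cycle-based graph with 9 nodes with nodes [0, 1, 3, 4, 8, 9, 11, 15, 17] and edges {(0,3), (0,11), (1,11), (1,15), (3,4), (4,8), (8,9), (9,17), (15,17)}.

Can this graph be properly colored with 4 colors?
A valid 4-coloring: color 1: [0, 4, 9, 15]; color 2: [3, 8, 11, 17]; color 3: [1].
(χ(G) = 3 ≤ 4.)

Yes, G is 4-colorable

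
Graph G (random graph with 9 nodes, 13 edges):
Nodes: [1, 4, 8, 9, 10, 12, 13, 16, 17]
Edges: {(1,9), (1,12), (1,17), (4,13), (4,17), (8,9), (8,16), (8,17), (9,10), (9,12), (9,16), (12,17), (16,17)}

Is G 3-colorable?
Yes, G is 3-colorable

A valid 3-coloring: color 1: [9, 13, 17]; color 2: [1, 4, 10, 16]; color 3: [8, 12].
(χ(G) = 3 ≤ 3.)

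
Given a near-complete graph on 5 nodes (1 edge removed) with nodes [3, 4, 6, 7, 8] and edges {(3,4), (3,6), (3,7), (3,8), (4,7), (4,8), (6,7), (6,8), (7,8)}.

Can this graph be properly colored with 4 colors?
Yes, G is 4-colorable

A valid 4-coloring: color 1: [8]; color 2: [3]; color 3: [7]; color 4: [4, 6].
(χ(G) = 4 ≤ 4.)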